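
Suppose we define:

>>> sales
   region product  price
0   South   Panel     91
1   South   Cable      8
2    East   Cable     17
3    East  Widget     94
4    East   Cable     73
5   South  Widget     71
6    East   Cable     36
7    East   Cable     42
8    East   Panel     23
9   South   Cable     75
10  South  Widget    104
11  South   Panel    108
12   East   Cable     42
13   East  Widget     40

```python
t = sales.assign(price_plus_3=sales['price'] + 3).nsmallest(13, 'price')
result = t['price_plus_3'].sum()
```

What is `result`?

add column price_plus_3 = sales['price'] + 3:
   region product  price  price_plus_3
0   South   Panel     91            94
1   South   Cable      8            11
2    East   Cable     17            20
3    East  Widget     94            97
4    East   Cable     73            76
5   South  Widget     71            74
6    East   Cable     36            39
7    East   Cable     42            45
8    East   Panel     23            26
9   South   Cable     75            78
10  South  Widget    104           107
11  South   Panel    108           111
12   East   Cable     42            45
13   East  Widget     40            43
take 13 rows with smallest price:
   region product  price  price_plus_3
1   South   Cable      8            11
2    East   Cable     17            20
8    East   Panel     23            26
6    East   Cable     36            39
13   East  Widget     40            43
7    East   Cable     42            45
12   East   Cable     42            45
5   South  Widget     71            74
4    East   Cable     73            76
9   South   Cable     75            78
0   South   Panel     91            94
3    East  Widget     94            97
10  South  Widget    104           107

755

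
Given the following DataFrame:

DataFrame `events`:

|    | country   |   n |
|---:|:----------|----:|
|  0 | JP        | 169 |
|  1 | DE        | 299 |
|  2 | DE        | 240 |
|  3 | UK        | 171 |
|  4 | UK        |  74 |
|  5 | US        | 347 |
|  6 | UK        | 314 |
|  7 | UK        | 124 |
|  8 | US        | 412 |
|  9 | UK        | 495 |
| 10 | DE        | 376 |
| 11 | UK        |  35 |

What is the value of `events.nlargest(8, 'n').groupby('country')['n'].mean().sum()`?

1011.16666667

take 8 rows with largest n:
   country    n
9       UK  495
8       US  412
10      DE  376
5       US  347
6       UK  314
1       DE  299
2       DE  240
3       UK  171
group by country, mean of n:
country
DE    305.000000
UK    326.666667
US    379.500000
Name: n, dtype: float64
Hence 1011.16666667.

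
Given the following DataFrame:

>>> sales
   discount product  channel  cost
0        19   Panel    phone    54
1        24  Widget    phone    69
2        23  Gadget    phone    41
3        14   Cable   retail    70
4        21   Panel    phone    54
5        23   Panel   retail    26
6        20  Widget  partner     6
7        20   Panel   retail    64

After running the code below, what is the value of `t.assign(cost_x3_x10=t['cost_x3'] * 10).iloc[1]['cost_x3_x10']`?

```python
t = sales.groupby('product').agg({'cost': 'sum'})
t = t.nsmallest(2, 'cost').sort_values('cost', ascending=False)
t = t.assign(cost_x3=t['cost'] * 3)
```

group by product, sum of cost:
         cost
product      
Cable      70
Gadget     41
Panel     198
Widget     75
take 2 rows with smallest cost:
         cost
product      
Gadget     41
Cable      70
sort by cost descending:
         cost
product      
Cable      70
Gadget     41
add column cost_x3 = t['cost'] * 3:
         cost  cost_x3
product               
Cable      70      210
Gadget     41      123
add column cost_x3_x10 = t['cost_x3'] * 10:
         cost  cost_x3  cost_x3_x10
product                            
Cable      70      210         2100
Gadget     41      123         1230
The value at position 1, column 'cost_x3_x10' is 1230.

1230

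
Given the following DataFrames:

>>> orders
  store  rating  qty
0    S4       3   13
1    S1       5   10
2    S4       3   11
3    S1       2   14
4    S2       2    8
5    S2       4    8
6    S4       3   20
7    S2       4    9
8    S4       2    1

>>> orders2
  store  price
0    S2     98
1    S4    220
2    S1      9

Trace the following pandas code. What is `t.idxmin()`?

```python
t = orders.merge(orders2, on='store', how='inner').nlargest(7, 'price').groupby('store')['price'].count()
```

S2

merge on 'store' (how='inner') → 9 rows:
  store  rating  qty  price
0    S4       3   13    220
1    S1       5   10      9
2    S4       3   11    220
3    S1       2   14      9
4    S2       2    8     98
5    S2       4    8     98
6    S4       3   20    220
7    S2       4    9     98
8    S4       2    1    220
take 7 rows with largest price:
  store  rating  qty  price
0    S4       3   13    220
2    S4       3   11    220
6    S4       3   20    220
8    S4       2    1    220
4    S2       2    8     98
5    S2       4    8     98
7    S2       4    9     98
group by store, count of price:
store
S2    3
S4    4
Name: price, dtype: int64
Taking the label with the smallest value gives S2.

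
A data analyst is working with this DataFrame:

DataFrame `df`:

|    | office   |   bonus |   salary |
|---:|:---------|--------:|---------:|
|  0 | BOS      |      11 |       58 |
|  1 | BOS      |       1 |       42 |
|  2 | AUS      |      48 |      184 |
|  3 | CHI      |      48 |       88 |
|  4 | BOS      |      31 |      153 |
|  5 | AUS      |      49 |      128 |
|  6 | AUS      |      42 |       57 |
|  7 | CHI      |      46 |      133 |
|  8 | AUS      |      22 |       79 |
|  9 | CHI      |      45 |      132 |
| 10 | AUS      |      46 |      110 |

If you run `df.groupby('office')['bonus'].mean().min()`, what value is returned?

14.3333333333

group by office, mean of bonus:
office
AUS    41.400000
BOS    14.333333
CHI    46.333333
Name: bonus, dtype: float64
Reading off the min of the resulting series, we get 14.3333333333.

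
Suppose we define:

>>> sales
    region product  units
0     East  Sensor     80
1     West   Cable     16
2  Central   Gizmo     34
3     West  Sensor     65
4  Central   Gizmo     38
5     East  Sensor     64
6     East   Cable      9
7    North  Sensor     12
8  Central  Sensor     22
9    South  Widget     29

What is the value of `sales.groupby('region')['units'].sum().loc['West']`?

81

group by region, sum of units:
region
Central     94
East       153
North       12
South       29
West        81
Name: units, dtype: int64
Taking the value at index 'West' gives 81.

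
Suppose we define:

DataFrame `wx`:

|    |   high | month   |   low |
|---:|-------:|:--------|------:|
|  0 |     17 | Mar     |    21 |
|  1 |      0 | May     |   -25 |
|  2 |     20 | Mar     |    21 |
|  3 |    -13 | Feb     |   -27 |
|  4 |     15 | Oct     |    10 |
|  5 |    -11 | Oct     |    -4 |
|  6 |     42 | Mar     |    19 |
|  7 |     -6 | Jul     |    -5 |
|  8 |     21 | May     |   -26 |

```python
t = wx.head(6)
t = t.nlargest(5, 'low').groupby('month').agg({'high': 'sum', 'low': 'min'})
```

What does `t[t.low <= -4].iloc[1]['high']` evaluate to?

take first 6 rows:
   high month  low
0    17   Mar   21
1     0   May  -25
2    20   Mar   21
3   -13   Feb  -27
4    15   Oct   10
5   -11   Oct   -4
take 5 rows with largest low:
   high month  low
0    17   Mar   21
2    20   Mar   21
4    15   Oct   10
5   -11   Oct   -4
1     0   May  -25
group by month: sum(high), min(low):
       high  low
month           
Mar      37   21
May       0  -25
Oct       4   -4
filter rows where low <= -4:
       high  low
month           
May       0  -25
Oct       4   -4

4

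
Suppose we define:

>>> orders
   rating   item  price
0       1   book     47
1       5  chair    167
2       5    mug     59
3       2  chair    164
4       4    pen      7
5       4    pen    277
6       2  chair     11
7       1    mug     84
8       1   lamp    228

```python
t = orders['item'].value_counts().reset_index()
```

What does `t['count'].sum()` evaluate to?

value_counts of item:
item
chair    3
mug      2
pen      2
book     1
lamp     1
Name: count, dtype: int64
reset_index():
    item  count
0  chair      3
1    mug      2
2    pen      2
3   book      1
4   lamp      1
Hence 9.

9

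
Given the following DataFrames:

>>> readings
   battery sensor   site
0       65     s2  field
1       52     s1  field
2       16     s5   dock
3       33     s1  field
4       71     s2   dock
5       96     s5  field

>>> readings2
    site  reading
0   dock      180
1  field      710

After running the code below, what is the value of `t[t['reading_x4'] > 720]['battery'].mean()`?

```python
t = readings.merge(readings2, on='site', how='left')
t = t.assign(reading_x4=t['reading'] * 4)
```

merge on 'site' (how='left') → 6 rows:
   battery sensor   site  reading
0       65     s2  field      710
1       52     s1  field      710
2       16     s5   dock      180
3       33     s1  field      710
4       71     s2   dock      180
5       96     s5  field      710
add column reading_x4 = t['reading'] * 4:
   battery sensor   site  reading  reading_x4
0       65     s2  field      710        2840
1       52     s1  field      710        2840
2       16     s5   dock      180         720
3       33     s1  field      710        2840
4       71     s2   dock      180         720
5       96     s5  field      710        2840
filter rows where reading_x4 > 720:
   battery sensor   site  reading  reading_x4
0       65     s2  field      710        2840
1       52     s1  field      710        2840
3       33     s1  field      710        2840
5       96     s5  field      710        2840
Finally, mean of column 'battery' = 61.5.

61.5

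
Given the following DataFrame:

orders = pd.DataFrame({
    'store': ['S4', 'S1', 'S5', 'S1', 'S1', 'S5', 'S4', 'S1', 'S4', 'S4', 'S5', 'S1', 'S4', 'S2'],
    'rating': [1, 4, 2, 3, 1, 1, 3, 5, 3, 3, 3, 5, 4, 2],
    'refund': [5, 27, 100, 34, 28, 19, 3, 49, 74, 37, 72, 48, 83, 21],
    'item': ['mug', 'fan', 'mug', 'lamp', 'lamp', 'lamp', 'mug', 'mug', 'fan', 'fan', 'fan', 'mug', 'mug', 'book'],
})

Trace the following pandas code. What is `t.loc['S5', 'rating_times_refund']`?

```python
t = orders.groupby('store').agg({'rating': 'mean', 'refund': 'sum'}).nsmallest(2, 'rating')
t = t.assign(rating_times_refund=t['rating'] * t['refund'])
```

group by store: mean(rating), sum(refund):
       rating  refund
store                
S1        3.6     186
S2        2.0      21
S4        2.8     202
S5        2.0     191
take 2 rows with smallest rating:
       rating  refund
store                
S2        2.0      21
S5        2.0     191
add column rating_times_refund = t['rating'] * t['refund']:
       rating  refund  rating_times_refund
store                                     
S2        2.0      21                 42.0
S5        2.0     191                382.0
value at row 'S5', column 'rating_times_refund' → 382.0

382.0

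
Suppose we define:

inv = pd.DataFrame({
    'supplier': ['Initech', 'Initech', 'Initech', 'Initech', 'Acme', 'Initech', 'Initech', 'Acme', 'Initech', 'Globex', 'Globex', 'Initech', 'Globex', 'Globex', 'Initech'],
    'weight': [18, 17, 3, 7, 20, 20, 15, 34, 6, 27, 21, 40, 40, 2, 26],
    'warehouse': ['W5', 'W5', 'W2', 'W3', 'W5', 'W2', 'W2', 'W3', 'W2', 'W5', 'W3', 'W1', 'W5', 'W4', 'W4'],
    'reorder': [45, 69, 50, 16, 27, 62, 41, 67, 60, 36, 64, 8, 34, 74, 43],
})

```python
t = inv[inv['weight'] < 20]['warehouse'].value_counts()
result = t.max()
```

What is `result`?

filter rows where weight < 20:
   supplier  weight warehouse  reorder
0   Initech      18        W5       45
1   Initech      17        W5       69
2   Initech       3        W2       50
3   Initech       7        W3       16
6   Initech      15        W2       41
8   Initech       6        W2       60
13   Globex       2        W4       74
value_counts of warehouse:
warehouse
W2    3
W5    2
W3    1
W4    1
Name: count, dtype: int64
max of the resulting series → 3

3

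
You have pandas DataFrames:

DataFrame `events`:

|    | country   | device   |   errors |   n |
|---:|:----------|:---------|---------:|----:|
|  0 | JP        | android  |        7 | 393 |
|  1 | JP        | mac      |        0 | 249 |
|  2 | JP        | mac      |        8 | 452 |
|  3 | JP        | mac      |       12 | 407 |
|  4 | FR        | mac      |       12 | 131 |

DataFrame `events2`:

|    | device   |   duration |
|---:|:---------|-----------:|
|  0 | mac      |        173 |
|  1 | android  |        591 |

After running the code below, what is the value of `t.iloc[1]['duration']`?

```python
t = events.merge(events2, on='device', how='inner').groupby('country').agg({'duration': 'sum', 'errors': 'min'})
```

1110

merge on 'device' (how='inner') → 5 rows:
  country   device  errors    n  duration
0      JP  android       7  393       591
1      JP      mac       0  249       173
2      JP      mac       8  452       173
3      JP      mac      12  407       173
4      FR      mac      12  131       173
group by country: sum(duration), min(errors):
         duration  errors
country                  
FR            173      12
JP           1110       0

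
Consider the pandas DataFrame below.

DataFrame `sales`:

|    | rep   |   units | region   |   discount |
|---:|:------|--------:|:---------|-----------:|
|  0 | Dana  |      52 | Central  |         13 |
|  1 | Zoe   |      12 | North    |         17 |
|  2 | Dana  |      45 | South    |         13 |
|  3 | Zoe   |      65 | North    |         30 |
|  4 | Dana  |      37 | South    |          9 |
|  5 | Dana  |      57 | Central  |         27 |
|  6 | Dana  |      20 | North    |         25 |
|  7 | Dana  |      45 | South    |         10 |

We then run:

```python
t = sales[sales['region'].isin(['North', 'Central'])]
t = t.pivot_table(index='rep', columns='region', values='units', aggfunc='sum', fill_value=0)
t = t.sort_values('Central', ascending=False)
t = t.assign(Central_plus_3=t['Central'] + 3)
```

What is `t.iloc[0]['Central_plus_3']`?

filter rows where region in ['North', 'Central']:
    rep  units   region  discount
0  Dana     52  Central        13
1   Zoe     12    North        17
3   Zoe     65    North        30
5  Dana     57  Central        27
6  Dana     20    North        25
pivot: rows=rep, cols=region, sum(units):
region  Central  North
rep                   
Dana        109     20
Zoe           0     77
sort by Central descending:
region  Central  North
rep                   
Dana        109     20
Zoe           0     77
add column Central_plus_3 = t['Central'] + 3:
region  Central  North  Central_plus_3
rep                                   
Dana        109     20             112
Zoe           0     77               3

112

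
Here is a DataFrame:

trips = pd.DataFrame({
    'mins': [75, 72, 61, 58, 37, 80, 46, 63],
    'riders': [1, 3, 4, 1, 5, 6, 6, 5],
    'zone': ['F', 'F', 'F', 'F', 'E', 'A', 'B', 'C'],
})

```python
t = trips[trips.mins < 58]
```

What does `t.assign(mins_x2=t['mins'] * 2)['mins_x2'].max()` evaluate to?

filter rows where mins < 58:
   mins  riders zone
4    37       5    E
6    46       6    B
add column mins_x2 = t['mins'] * 2:
   mins  riders zone  mins_x2
4    37       5    E       74
6    46       6    B       92

92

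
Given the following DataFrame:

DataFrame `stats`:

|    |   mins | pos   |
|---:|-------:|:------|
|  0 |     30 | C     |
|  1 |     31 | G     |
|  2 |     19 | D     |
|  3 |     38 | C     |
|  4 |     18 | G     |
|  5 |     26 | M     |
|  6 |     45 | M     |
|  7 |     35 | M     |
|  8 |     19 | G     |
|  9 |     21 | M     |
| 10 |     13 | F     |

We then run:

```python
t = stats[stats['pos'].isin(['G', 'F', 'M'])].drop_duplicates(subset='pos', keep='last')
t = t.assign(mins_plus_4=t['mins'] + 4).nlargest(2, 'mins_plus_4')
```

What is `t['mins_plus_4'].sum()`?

filter rows where pos in ['G', 'F', 'M']:
    mins pos
1     31   G
4     18   G
5     26   M
6     45   M
7     35   M
8     19   G
9     21   M
10    13   F
drop duplicate pos (keep=last):
    mins pos
8     19   G
9     21   M
10    13   F
add column mins_plus_4 = t['mins'] + 4:
    mins pos  mins_plus_4
8     19   G           23
9     21   M           25
10    13   F           17
take 2 rows with largest mins_plus_4:
   mins pos  mins_plus_4
9    21   M           25
8    19   G           23

48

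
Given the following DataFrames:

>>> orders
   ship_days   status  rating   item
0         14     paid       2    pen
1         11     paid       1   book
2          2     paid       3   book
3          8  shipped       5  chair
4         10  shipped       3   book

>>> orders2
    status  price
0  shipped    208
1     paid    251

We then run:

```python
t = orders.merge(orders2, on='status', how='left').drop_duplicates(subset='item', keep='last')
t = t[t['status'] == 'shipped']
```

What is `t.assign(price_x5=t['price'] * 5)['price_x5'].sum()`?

merge on 'status' (how='left') → 5 rows:
   ship_days   status  rating   item  price
0         14     paid       2    pen    251
1         11     paid       1   book    251
2          2     paid       3   book    251
3          8  shipped       5  chair    208
4         10  shipped       3   book    208
drop duplicate item (keep=last):
   ship_days   status  rating   item  price
0         14     paid       2    pen    251
3          8  shipped       5  chair    208
4         10  shipped       3   book    208
filter rows where status == 'shipped':
   ship_days   status  rating   item  price
3          8  shipped       5  chair    208
4         10  shipped       3   book    208
add column price_x5 = t['price'] * 5:
   ship_days   status  rating   item  price  price_x5
3          8  shipped       5  chair    208      1040
4         10  shipped       3   book    208      1040
Hence 2080.

2080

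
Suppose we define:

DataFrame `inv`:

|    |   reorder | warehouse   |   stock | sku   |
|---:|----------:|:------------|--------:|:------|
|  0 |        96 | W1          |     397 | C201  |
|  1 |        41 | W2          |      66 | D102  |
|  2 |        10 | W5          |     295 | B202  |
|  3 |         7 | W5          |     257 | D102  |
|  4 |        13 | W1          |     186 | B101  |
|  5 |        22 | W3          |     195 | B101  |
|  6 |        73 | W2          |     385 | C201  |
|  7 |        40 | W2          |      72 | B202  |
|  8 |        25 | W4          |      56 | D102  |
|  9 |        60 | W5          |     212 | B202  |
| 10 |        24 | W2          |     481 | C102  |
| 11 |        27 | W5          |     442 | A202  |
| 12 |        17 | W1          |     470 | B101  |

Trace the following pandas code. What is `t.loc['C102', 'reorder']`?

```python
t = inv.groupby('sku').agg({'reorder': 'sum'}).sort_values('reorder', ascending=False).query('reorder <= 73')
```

group by sku, sum of reorder:
      reorder
sku          
A202       27
B101       52
B202      110
C102       24
C201      169
D102       73
sort by reorder descending:
      reorder
sku          
C201      169
B202      110
D102       73
B101       52
A202       27
C102       24
filter rows where reorder <= 73:
      reorder
sku          
D102       73
B101       52
A202       27
C102       24

24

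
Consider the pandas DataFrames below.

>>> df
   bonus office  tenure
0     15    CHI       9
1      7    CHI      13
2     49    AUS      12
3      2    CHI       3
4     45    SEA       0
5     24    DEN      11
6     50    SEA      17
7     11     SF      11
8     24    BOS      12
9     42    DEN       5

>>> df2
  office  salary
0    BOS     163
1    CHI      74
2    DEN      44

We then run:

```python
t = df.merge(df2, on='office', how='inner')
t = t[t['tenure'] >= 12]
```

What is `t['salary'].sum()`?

merge on 'office' (how='inner') → 6 rows:
   bonus office  tenure  salary
0     15    CHI       9      74
1      7    CHI      13      74
2      2    CHI       3      74
3     24    DEN      11      44
4     24    BOS      12     163
5     42    DEN       5      44
filter rows where tenure >= 12:
   bonus office  tenure  salary
1      7    CHI      13      74
4     24    BOS      12     163
sum of column 'salary' → 237

237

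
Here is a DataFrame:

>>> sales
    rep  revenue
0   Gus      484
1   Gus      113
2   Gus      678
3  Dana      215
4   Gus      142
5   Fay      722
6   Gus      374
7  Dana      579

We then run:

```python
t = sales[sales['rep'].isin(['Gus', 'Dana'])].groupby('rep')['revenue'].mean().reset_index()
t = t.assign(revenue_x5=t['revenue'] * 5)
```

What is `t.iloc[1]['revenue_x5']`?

filter rows where rep in ['Gus', 'Dana']:
    rep  revenue
0   Gus      484
1   Gus      113
2   Gus      678
3  Dana      215
4   Gus      142
6   Gus      374
7  Dana      579
group by rep, mean of revenue:
rep
Dana    397.0
Gus     358.2
Name: revenue, dtype: float64
reset_index():
    rep  revenue
0  Dana    397.0
1   Gus    358.2
add column revenue_x5 = t['revenue'] * 5:
    rep  revenue  revenue_x5
0  Dana    397.0      1985.0
1   Gus    358.2      1791.0
So iloc[1]['revenue_x5'] = 1791.0.

1791.0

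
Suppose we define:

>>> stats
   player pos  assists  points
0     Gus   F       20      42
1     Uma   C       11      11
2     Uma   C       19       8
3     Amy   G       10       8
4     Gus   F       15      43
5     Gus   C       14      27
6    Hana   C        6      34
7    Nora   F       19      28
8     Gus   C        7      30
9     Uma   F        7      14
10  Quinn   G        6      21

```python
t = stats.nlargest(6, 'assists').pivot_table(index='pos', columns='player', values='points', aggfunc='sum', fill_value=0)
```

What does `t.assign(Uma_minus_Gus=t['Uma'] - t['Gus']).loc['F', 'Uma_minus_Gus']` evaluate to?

-85

take 6 rows with largest assists:
  player pos  assists  points
0    Gus   F       20      42
2    Uma   C       19       8
7   Nora   F       19      28
4    Gus   F       15      43
5    Gus   C       14      27
1    Uma   C       11      11
pivot: rows=pos, cols=player, sum(points):
player  Gus  Nora  Uma
pos                   
C        27     0   19
F        85    28    0
add column Uma_minus_Gus = t['Uma'] - t['Gus']:
player  Gus  Nora  Uma  Uma_minus_Gus
pos                                  
C        27     0   19             -8
F        85    28    0            -85
Finally, value at row 'F', column 'Uma_minus_Gus' = -85.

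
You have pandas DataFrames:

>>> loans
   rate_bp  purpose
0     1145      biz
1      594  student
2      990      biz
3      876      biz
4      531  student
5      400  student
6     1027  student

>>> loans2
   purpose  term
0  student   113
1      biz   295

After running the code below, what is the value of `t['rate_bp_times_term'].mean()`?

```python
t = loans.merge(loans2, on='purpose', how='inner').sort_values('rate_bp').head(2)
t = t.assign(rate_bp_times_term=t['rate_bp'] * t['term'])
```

merge on 'purpose' (how='inner') → 7 rows:
   rate_bp  purpose  term
0     1145      biz   295
1      594  student   113
2      990      biz   295
3      876      biz   295
4      531  student   113
5      400  student   113
6     1027  student   113
sort by rate_bp:
   rate_bp  purpose  term
5      400  student   113
4      531  student   113
1      594  student   113
3      876      biz   295
2      990      biz   295
6     1027  student   113
0     1145      biz   295
take first 2 rows:
   rate_bp  purpose  term
5      400  student   113
4      531  student   113
add column rate_bp_times_term = t['rate_bp'] * t['term']:
   rate_bp  purpose  term  rate_bp_times_term
5      400  student   113               45200
4      531  student   113               60003
Then the mean of column 'rate_bp_times_term': 52601.5

52601.5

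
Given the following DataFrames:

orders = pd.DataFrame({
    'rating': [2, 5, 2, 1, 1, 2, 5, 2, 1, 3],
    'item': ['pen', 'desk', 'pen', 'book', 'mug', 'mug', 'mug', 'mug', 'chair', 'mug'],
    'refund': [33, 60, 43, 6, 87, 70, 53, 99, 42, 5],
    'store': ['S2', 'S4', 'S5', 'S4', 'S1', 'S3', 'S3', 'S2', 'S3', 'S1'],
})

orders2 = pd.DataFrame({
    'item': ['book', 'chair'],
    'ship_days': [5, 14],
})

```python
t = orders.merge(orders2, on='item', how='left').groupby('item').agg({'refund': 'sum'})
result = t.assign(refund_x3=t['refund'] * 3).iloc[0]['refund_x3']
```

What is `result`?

18

merge on 'item' (how='left') → 10 rows:
   rating   item  refund store  ship_days
0       2    pen      33    S2        NaN
1       5   desk      60    S4        NaN
2       2    pen      43    S5        NaN
3       1   book       6    S4        5.0
4       1    mug      87    S1        NaN
5       2    mug      70    S3        NaN
6       5    mug      53    S3        NaN
7       2    mug      99    S2        NaN
8       1  chair      42    S3       14.0
9       3    mug       5    S1        NaN
group by item, sum of refund:
       refund
item         
book        6
chair      42
desk       60
mug       314
pen        76
add column refund_x3 = t['refund'] * 3:
       refund  refund_x3
item                    
book        6         18
chair      42        126
desk       60        180
mug       314        942
pen        76        228
So iloc[0]['refund_x3'] = 18.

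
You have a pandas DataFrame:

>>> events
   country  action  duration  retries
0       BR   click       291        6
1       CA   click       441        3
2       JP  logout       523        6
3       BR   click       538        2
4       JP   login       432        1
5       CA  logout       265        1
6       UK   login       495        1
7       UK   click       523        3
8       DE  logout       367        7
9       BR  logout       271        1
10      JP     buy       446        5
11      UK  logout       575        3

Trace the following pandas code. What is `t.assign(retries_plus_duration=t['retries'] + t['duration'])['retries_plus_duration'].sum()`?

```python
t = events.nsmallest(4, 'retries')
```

take 4 rows with smallest retries:
  country  action  duration  retries
4      JP   login       432        1
5      CA  logout       265        1
6      UK   login       495        1
9      BR  logout       271        1
add column retries_plus_duration = t['retries'] + t['duration']:
  country  action  duration  retries  retries_plus_duration
4      JP   login       432        1                    433
5      CA  logout       265        1                    266
6      UK   login       495        1                    496
9      BR  logout       271        1                    272
sum of column 'retries_plus_duration' → 1467

1467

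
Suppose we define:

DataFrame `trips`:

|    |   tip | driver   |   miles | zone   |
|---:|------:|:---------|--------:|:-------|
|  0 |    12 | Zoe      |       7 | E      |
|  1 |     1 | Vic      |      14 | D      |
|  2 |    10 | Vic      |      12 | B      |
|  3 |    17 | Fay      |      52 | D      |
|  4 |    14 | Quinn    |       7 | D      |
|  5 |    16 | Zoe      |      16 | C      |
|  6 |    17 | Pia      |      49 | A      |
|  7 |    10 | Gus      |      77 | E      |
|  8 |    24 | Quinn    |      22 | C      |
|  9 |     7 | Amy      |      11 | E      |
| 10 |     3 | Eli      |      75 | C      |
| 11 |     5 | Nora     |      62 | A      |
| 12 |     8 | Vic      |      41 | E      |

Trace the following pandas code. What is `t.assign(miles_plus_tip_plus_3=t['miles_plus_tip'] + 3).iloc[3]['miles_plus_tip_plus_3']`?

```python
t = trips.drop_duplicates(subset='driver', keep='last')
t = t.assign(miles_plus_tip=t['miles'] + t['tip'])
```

drop duplicate driver (keep=last):
    tip driver  miles zone
3    17    Fay     52    D
5    16    Zoe     16    C
6    17    Pia     49    A
7    10    Gus     77    E
8    24  Quinn     22    C
9     7    Amy     11    E
10    3    Eli     75    C
11    5   Nora     62    A
12    8    Vic     41    E
add column miles_plus_tip = t['miles'] + t['tip']:
    tip driver  miles zone  miles_plus_tip
3    17    Fay     52    D              69
5    16    Zoe     16    C              32
6    17    Pia     49    A              66
7    10    Gus     77    E              87
8    24  Quinn     22    C              46
9     7    Amy     11    E              18
10    3    Eli     75    C              78
11    5   Nora     62    A              67
12    8    Vic     41    E              49
add column miles_plus_tip_plus_3 = t['miles_plus_tip'] + 3:
    tip driver  miles zone  miles_plus_tip  miles_plus_tip_plus_3
3    17    Fay     52    D              69                     72
5    16    Zoe     16    C              32                     35
6    17    Pia     49    A              66                     69
7    10    Gus     77    E              87                     90
8    24  Quinn     22    C              46                     49
9     7    Amy     11    E              18                     21
10    3    Eli     75    C              78                     81
11    5   Nora     62    A              67                     70
12    8    Vic     41    E              49                     52

90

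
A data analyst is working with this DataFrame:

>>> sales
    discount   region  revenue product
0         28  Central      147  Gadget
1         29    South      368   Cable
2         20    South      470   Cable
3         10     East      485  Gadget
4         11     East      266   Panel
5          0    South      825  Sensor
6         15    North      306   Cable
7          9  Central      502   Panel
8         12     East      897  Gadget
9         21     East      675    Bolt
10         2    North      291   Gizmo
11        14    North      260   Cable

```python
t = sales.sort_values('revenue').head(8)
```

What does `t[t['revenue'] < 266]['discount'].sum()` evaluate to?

42

sort by revenue:
    discount   region  revenue product
0         28  Central      147  Gadget
11        14    North      260   Cable
4         11     East      266   Panel
10         2    North      291   Gizmo
6         15    North      306   Cable
1         29    South      368   Cable
2         20    South      470   Cable
3         10     East      485  Gadget
7          9  Central      502   Panel
9         21     East      675    Bolt
5          0    South      825  Sensor
8         12     East      897  Gadget
take first 8 rows:
    discount   region  revenue product
0         28  Central      147  Gadget
11        14    North      260   Cable
4         11     East      266   Panel
10         2    North      291   Gizmo
6         15    North      306   Cable
1         29    South      368   Cable
2         20    South      470   Cable
3         10     East      485  Gadget
filter rows where revenue < 266:
    discount   region  revenue product
0         28  Central      147  Gadget
11        14    North      260   Cable
Hence 42.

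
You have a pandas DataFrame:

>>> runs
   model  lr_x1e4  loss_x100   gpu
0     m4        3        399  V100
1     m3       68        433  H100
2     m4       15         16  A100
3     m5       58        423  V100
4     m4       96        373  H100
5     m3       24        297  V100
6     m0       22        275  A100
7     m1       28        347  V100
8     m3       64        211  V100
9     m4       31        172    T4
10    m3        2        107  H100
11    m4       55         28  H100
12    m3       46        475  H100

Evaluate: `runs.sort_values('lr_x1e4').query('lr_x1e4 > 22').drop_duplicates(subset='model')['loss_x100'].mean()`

309.75

sort by lr_x1e4:
   model  lr_x1e4  loss_x100   gpu
10    m3        2        107  H100
0     m4        3        399  V100
2     m4       15         16  A100
6     m0       22        275  A100
5     m3       24        297  V100
7     m1       28        347  V100
9     m4       31        172    T4
12    m3       46        475  H100
11    m4       55         28  H100
3     m5       58        423  V100
8     m3       64        211  V100
1     m3       68        433  H100
4     m4       96        373  H100
filter rows where lr_x1e4 > 22:
   model  lr_x1e4  loss_x100   gpu
5     m3       24        297  V100
7     m1       28        347  V100
9     m4       31        172    T4
12    m3       46        475  H100
11    m4       55         28  H100
3     m5       58        423  V100
8     m3       64        211  V100
1     m3       68        433  H100
4     m4       96        373  H100
drop duplicate model (keep=first):
  model  lr_x1e4  loss_x100   gpu
5    m3       24        297  V100
7    m1       28        347  V100
9    m4       31        172    T4
3    m5       58        423  V100
Finally, mean of column 'loss_x100' = 309.75.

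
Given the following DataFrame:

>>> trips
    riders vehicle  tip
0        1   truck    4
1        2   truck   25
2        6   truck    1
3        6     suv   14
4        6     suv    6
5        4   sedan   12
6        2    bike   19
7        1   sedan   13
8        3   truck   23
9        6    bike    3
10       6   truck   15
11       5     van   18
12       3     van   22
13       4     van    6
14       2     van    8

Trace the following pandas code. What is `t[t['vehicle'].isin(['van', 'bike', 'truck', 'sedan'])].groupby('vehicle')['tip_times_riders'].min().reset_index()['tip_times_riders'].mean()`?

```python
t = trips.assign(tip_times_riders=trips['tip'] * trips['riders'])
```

add column tip_times_riders = trips['tip'] * trips['riders']:
    riders vehicle  tip  tip_times_riders
0        1   truck    4                 4
1        2   truck   25                50
2        6   truck    1                 6
3        6     suv   14                84
4        6     suv    6                36
5        4   sedan   12                48
6        2    bike   19                38
7        1   sedan   13                13
8        3   truck   23                69
9        6    bike    3                18
10       6   truck   15                90
11       5     van   18                90
12       3     van   22                66
13       4     van    6                24
14       2     van    8                16
filter rows where vehicle in ['van', 'bike', 'truck', 'sedan']:
    riders vehicle  tip  tip_times_riders
0        1   truck    4                 4
1        2   truck   25                50
2        6   truck    1                 6
5        4   sedan   12                48
6        2    bike   19                38
7        1   sedan   13                13
8        3   truck   23                69
9        6    bike    3                18
10       6   truck   15                90
11       5     van   18                90
12       3     van   22                66
13       4     van    6                24
14       2     van    8                16
group by vehicle, min of tip_times_riders:
vehicle
bike     18
sedan    13
truck     4
van      16
Name: tip_times_riders, dtype: int64
reset_index():
  vehicle  tip_times_riders
0    bike                18
1   sedan                13
2   truck                 4
3     van                16
So mean() = 12.75.

12.75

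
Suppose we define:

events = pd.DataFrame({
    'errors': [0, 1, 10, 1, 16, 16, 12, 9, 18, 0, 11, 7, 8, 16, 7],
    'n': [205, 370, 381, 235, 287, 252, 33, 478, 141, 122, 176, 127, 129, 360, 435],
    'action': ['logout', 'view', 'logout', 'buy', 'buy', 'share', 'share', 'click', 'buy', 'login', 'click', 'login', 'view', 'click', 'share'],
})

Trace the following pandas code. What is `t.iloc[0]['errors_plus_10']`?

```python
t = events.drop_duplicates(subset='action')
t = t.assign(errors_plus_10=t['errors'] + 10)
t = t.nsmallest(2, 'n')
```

drop duplicate action (keep=first):
   errors    n  action
0       0  205  logout
1       1  370    view
3       1  235     buy
5      16  252   share
7       9  478   click
9       0  122   login
add column errors_plus_10 = t['errors'] + 10:
   errors    n  action  errors_plus_10
0       0  205  logout              10
1       1  370    view              11
3       1  235     buy              11
5      16  252   share              26
7       9  478   click              19
9       0  122   login              10
take 2 rows with smallest n:
   errors    n  action  errors_plus_10
9       0  122   login              10
0       0  205  logout              10

10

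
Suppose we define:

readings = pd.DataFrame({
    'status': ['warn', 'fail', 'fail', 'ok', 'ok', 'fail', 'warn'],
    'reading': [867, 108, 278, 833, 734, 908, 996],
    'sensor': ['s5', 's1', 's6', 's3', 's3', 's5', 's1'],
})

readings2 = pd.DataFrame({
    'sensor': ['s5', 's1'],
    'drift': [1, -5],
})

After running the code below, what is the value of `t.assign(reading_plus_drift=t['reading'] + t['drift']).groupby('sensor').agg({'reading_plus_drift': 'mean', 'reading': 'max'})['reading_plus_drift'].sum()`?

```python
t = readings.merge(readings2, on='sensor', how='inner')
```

merge on 'sensor' (how='inner') → 4 rows:
  status  reading sensor  drift
0   warn      867     s5      1
1   fail      108     s1     -5
2   fail      908     s5      1
3   warn      996     s1     -5
add column reading_plus_drift = t['reading'] + t['drift']:
  status  reading sensor  drift  reading_plus_drift
0   warn      867     s5      1                 868
1   fail      108     s1     -5                 103
2   fail      908     s5      1                 909
3   warn      996     s1     -5                 991
group by sensor: mean(reading_plus_drift), max(reading):
        reading_plus_drift  reading
sensor                             
s1                   547.0      996
s5                   888.5      908

1435.5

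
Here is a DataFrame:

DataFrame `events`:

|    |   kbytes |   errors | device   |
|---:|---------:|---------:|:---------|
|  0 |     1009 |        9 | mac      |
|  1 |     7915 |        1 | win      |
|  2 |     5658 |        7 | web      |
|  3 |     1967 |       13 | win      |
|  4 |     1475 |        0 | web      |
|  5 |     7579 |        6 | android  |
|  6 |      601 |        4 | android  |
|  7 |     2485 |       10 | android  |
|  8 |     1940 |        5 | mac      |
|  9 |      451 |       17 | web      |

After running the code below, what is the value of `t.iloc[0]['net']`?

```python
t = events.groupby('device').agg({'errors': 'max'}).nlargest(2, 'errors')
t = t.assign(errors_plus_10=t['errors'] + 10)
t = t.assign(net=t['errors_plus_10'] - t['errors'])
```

group by device, max of errors:
         errors
device         
android      10
mac           9
web          17
win          13
take 2 rows with largest errors:
        errors
device        
web         17
win         13
add column errors_plus_10 = t['errors'] + 10:
        errors  errors_plus_10
device                        
web         17              27
win         13              23
add column net = t['errors_plus_10'] - t['errors']:
        errors  errors_plus_10  net
device                             
web         17              27   10
win         13              23   10
Taking the value at position 0, column 'net' gives 10.

10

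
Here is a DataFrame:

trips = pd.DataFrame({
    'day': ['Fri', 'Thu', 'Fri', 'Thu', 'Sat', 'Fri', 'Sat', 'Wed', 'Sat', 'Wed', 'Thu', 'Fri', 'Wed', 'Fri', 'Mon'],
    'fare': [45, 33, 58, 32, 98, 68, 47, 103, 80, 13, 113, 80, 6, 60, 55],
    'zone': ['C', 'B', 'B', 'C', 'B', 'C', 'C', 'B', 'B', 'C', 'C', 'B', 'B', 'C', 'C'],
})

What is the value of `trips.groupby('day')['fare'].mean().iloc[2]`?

75.0

group by day, mean of fare:
day
Fri    62.200000
Mon    55.000000
Sat    75.000000
Thu    59.333333
Wed    40.666667
Name: fare, dtype: float64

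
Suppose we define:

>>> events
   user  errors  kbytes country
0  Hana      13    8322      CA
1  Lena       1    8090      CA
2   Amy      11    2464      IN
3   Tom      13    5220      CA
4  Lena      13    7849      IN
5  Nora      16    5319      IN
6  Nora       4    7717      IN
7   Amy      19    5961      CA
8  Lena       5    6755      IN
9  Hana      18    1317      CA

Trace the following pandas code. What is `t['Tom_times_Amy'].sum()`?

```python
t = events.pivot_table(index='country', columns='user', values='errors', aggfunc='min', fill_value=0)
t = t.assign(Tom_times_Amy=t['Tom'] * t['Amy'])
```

pivot: rows=country, cols=user, min(errors):
user     Amy  Hana  Lena  Nora  Tom
country                            
CA        19    13     1     0   13
IN        11     0     5     4    0
add column Tom_times_Amy = t['Tom'] * t['Amy']:
user     Amy  Hana  Lena  Nora  Tom  Tom_times_Amy
country                                           
CA        19    13     1     0   13            247
IN        11     0     5     4    0              0
Hence 247.

247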